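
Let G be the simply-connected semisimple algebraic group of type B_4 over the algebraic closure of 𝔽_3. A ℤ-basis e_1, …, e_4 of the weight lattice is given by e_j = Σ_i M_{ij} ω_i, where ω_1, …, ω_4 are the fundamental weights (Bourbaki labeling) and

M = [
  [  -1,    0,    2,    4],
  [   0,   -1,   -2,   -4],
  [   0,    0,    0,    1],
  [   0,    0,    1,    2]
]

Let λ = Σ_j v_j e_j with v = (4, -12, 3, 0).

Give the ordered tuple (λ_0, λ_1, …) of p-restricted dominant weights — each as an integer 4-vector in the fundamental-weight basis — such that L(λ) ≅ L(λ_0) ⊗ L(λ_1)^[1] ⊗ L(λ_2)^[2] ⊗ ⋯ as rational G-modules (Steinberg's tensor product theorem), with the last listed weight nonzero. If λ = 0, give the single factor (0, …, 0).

ω-coordinates c = M·v, v = (4, -12, 3, 0):
  c_1 = (-1)·(4) + (0)·(-12) + 2·3 + 4·0 = 2
  c_2 = 0·4 + (-1)·(-12) + (-2)·(3) + (-4)·(0) = 6
  c_3 = 0·4 + (0)·(-12) + 0·3 + 1·0 = 0
  c_4 = 0·4 + (0)·(-12) + 1·3 + 2·0 = 3
Writing each c_i in base p = 3:
  c_1 = 2 = 2·3^0
  c_2 = 6 = 0·3^0 + 2·3^1
  c_3 = 0
  c_4 = 3 = 0·3^0 + 1·3^1
λ_0 = (2, 0, 0, 0)
λ_1 = (0, 2, 0, 1)

((2, 0, 0, 0), (0, 2, 0, 1))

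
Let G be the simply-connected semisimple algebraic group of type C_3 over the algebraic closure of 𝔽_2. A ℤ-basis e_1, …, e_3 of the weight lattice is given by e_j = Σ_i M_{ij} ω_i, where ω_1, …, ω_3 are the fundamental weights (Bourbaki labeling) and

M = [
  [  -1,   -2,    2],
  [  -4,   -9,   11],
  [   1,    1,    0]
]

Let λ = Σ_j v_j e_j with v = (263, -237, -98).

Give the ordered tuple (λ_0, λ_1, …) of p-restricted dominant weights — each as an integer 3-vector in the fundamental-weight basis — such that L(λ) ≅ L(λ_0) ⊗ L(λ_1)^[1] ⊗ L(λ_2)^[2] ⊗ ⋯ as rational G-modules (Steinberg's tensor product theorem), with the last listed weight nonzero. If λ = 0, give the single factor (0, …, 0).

In the fundamental-weight basis, λ has coordinates c = M·v (v = (263, -237, -98)):
  c_1 = (-1)·(263) + (-2)·(-237) + (2)·(-98) = 15
  c_2 = (-4)·(263) + (-9)·(-237) + (11)·(-98) = 3
  c_3 = 1·263 + (1)·(-237) + (0)·(-98) = 26
p = 2; digits c_i = Σ_j d_{ij}·2^j, 0 ≤ d_{ij} < 2:
  c_1 = 15 = 1·2^0 + 1·2^1 + 1·2^2 + 1·2^3
  c_2 = 3 = 1·2^0 + 1·2^1
  c_3 = 26 = 0·2^0 + 1·2^1 + 0·2^2 + 1·2^3 + 1·2^4
λ_0 = (1, 1, 0)
λ_1 = (1, 1, 1)
λ_2 = (1, 0, 0)
λ_3 = (1, 0, 1)
λ_4 = (0, 0, 1)

((1, 1, 0), (1, 1, 1), (1, 0, 0), (1, 0, 1), (0, 0, 1))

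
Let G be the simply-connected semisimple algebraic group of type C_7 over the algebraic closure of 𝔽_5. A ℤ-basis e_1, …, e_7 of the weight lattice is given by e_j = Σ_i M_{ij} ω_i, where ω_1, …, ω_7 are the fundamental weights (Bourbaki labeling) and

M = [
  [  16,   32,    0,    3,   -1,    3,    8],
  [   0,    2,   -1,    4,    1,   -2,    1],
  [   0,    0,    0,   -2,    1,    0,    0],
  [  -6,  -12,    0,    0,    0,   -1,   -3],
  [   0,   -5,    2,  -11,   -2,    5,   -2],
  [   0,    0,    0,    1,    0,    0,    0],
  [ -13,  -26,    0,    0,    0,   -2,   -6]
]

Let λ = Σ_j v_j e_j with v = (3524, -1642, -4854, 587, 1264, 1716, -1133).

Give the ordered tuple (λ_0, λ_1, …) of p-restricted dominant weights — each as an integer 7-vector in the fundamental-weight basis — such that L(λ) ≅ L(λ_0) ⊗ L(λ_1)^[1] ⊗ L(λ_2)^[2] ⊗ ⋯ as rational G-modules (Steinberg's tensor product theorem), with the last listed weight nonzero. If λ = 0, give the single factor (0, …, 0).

In the fundamental-weight basis, λ has coordinates c = M·v (v = (3524, -1642, -4854, 587, 1264, 1716, -1133)):
  c_1 = 16·3524 + (32)·(-1642) + (0)·(-4854) + 3·587 + (-1)·(1264) + 3·1716 + (8)·(-1133) = 421
  c_2 = 0·3524 + (2)·(-1642) + (-1)·(-4854) + 4·587 + 1·1264 + (-2)·(1716) + (1)·(-1133) = 617
  c_3 = 0·3524 + (0)·(-1642) + (0)·(-4854) + (-2)·(587) + 1·1264 + 0·1716 + (0)·(-1133) = 90
  c_4 = (-6)·(3524) + (-12)·(-1642) + (0)·(-4854) + 0·587 + 0·1264 + (-1)·(1716) + (-3)·(-1133) = 243
  c_5 = 0·3524 + (-5)·(-1642) + (2)·(-4854) + (-11)·(587) + (-2)·(1264) + 5·1716 + (-2)·(-1133) = 363
  c_6 = 0·3524 + (0)·(-1642) + (0)·(-4854) + 1·587 + 0·1264 + 0·1716 + (0)·(-1133) = 587
  c_7 = (-13)·(3524) + (-26)·(-1642) + (0)·(-4854) + 0·587 + 0·1264 + (-2)·(1716) + (-6)·(-1133) = 246
Base-5 expansion of each c_i:
  c_1 = 421 = 1·5^0 + 4·5^1 + 1·5^2 + 3·5^3
  c_2 = 617 = 2·5^0 + 3·5^1 + 4·5^2 + 4·5^3
  c_3 = 90 = 0·5^0 + 3·5^1 + 3·5^2
  c_4 = 243 = 3·5^0 + 3·5^1 + 4·5^2 + 1·5^3
  c_5 = 363 = 3·5^0 + 2·5^1 + 4·5^2 + 2·5^3
  c_6 = 587 = 2·5^0 + 2·5^1 + 3·5^2 + 4·5^3
  c_7 = 246 = 1·5^0 + 4·5^1 + 4·5^2 + 1·5^3
Factor λ_0 = (1, 2, 0, 3, 3, 2, 1)
Factor λ_1 = (4, 3, 3, 3, 2, 2, 4)
Factor λ_2 = (1, 4, 3, 4, 4, 3, 4)
Factor λ_3 = (3, 4, 0, 1, 2, 4, 1)

((1, 2, 0, 3, 3, 2, 1), (4, 3, 3, 3, 2, 2, 4), (1, 4, 3, 4, 4, 3, 4), (3, 4, 0, 1, 2, 4, 1))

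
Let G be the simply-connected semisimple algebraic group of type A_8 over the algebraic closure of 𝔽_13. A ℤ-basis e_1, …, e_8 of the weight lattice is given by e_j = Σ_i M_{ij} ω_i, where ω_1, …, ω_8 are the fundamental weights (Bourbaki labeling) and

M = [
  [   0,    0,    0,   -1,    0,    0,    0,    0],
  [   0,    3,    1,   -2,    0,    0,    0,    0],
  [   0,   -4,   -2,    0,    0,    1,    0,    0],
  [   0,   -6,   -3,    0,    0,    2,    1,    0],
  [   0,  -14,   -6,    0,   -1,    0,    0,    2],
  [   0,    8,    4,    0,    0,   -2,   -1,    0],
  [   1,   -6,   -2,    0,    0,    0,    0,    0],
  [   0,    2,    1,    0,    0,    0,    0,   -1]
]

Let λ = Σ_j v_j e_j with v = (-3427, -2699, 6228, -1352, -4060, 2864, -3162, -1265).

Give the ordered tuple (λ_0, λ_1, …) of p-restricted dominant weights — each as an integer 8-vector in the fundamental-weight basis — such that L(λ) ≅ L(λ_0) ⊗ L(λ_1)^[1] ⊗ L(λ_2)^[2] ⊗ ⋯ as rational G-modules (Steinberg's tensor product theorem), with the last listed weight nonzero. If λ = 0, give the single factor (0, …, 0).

Converting to the ω-basis (c_i = row i of M dotted with v = (-3427, -2699, 6228, -1352, -4060, 2864, -3162, -1265)):
  c_1 = 0*-3427 + 0*-2699 + 0*6228 + -1*-1352 + 0*-4060 + 0*2864 + 0*-3162 + 0*-1265 = 1352
  c_2 = 0*-3427 + 3*-2699 + 1*6228 + -2*-1352 + 0*-4060 + 0*2864 + 0*-3162 + 0*-1265 = 835
  c_3 = 0*-3427 + -4*-2699 + -2*6228 + 0*-1352 + 0*-4060 + 1*2864 + 0*-3162 + 0*-1265 = 1204
  c_4 = 0*-3427 + -6*-2699 + -3*6228 + 0*-1352 + 0*-4060 + 2*2864 + 1*-3162 + 0*-1265 = 76
  c_5 = 0*-3427 + -14*-2699 + -6*6228 + 0*-1352 + -1*-4060 + 0*2864 + 0*-3162 + 2*-1265 = 1948
  c_6 = 0*-3427 + 8*-2699 + 4*6228 + 0*-1352 + 0*-4060 + -2*2864 + -1*-3162 + 0*-1265 = 754
  c_7 = 1*-3427 + -6*-2699 + -2*6228 + 0*-1352 + 0*-4060 + 0*2864 + 0*-3162 + 0*-1265 = 311
  c_8 = 0*-3427 + 2*-2699 + 1*6228 + 0*-1352 + 0*-4060 + 0*2864 + 0*-3162 + -1*-1265 = 2095
Expand coordinatewise in base 13:
  c_1 = 1352 = 0·13^0 + 0·13^1 + 8·13^2
  c_2 = 835 = 3·13^0 + 12·13^1 + 4·13^2
  c_3 = 1204 = 8·13^0 + 1·13^1 + 7·13^2
  c_4 = 76 = 11·13^0 + 5·13^1
  c_5 = 1948 = 11·13^0 + 6·13^1 + 11·13^2
  c_6 = 754 = 0·13^0 + 6·13^1 + 4·13^2
  c_7 = 311 = 12·13^0 + 10·13^1 + 1·13^2
  c_8 = 2095 = 2·13^0 + 5·13^1 + 12·13^2
Factor λ_0 = (0, 3, 8, 11, 11, 0, 12, 2)
Factor λ_1 = (0, 12, 1, 5, 6, 6, 10, 5)
Factor λ_2 = (8, 4, 7, 0, 11, 4, 1, 12)

((0, 3, 8, 11, 11, 0, 12, 2), (0, 12, 1, 5, 6, 6, 10, 5), (8, 4, 7, 0, 11, 4, 1, 12))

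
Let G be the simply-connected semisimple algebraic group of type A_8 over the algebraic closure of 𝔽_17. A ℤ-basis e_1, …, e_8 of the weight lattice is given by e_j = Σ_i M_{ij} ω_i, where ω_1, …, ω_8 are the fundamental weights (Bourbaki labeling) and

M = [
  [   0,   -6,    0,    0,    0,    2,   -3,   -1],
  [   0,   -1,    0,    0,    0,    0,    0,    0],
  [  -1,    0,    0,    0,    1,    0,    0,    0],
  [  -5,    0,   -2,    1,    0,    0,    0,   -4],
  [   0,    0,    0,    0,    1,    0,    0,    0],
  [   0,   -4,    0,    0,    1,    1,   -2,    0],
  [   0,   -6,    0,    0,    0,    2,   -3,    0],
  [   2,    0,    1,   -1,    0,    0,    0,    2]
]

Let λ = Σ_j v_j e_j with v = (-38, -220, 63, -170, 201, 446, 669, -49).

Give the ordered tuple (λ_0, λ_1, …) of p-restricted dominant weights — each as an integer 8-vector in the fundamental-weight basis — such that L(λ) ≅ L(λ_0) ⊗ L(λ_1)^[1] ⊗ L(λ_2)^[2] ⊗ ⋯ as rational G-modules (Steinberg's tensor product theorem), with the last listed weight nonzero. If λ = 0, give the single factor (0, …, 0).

((16, 16, 1, 5, 14, 2, 1, 8), (14, 12, 14, 5, 11, 11, 12, 3))

Converting to the ω-basis (c_i = row i of M dotted with v = (-38, -220, 63, -170, 201, 446, 669, -49)):
  c_1 = (0)·(-38) + (-6)·(-220) + (0)·(63) + (0)·(-170) + (0)·(201) + (2)·(446) + (-3)·(669) + (-1)·(-49) = 254
  c_2 = (0)·(-38) + (-1)·(-220) + (0)·(63) + (0)·(-170) + (0)·(201) + (0)·(446) + (0)·(669) + (0)·(-49) = 220
  c_3 = (-1)·(-38) + (0)·(-220) + (0)·(63) + (0)·(-170) + (1)·(201) + (0)·(446) + (0)·(669) + (0)·(-49) = 239
  c_4 = (-5)·(-38) + (0)·(-220) + (-2)·(63) + (1)·(-170) + (0)·(201) + (0)·(446) + (0)·(669) + (-4)·(-49) = 90
  c_5 = (0)·(-38) + (0)·(-220) + (0)·(63) + (0)·(-170) + (1)·(201) + (0)·(446) + (0)·(669) + (0)·(-49) = 201
  c_6 = (0)·(-38) + (-4)·(-220) + (0)·(63) + (0)·(-170) + (1)·(201) + (1)·(446) + (-2)·(669) + (0)·(-49) = 189
  c_7 = (0)·(-38) + (-6)·(-220) + (0)·(63) + (0)·(-170) + (0)·(201) + (2)·(446) + (-3)·(669) + (0)·(-49) = 205
  c_8 = (2)·(-38) + (0)·(-220) + (1)·(63) + (-1)·(-170) + (0)·(201) + (0)·(446) + (0)·(669) + (2)·(-49) = 59
p = 17; digits c_i = Σ_j d_{ij}·17^j, 0 ≤ d_{ij} < 17:
  c_1 = 254 = 16·17^0 + 14·17^1
  c_2 = 220 = 16·17^0 + 12·17^1
  c_3 = 239 = 1·17^0 + 14·17^1
  c_4 = 90 = 5·17^0 + 5·17^1
  c_5 = 201 = 14·17^0 + 11·17^1
  c_6 = 189 = 2·17^0 + 11·17^1
  c_7 = 205 = 1·17^0 + 12·17^1
  c_8 = 59 = 8·17^0 + 3·17^1
p-restricted factor λ_0 = (16, 16, 1, 5, 14, 2, 1, 8)
p-restricted factor λ_1 = (14, 12, 14, 5, 11, 11, 12, 3)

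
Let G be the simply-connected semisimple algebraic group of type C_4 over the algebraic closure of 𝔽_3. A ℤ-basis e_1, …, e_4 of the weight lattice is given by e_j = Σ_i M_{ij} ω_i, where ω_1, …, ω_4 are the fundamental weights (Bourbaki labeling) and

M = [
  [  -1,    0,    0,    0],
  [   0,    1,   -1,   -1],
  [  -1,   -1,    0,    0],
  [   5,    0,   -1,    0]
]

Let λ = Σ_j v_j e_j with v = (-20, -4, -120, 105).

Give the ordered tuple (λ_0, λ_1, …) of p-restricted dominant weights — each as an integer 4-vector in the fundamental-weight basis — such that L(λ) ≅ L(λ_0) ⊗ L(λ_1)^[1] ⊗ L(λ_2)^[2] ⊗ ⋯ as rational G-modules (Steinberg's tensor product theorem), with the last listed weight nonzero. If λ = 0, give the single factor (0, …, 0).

((2, 2, 0, 2), (0, 0, 2, 0), (2, 1, 2, 2))

Compute c_i = Σ_j M_{ij} v_j with v = (-20, -4, -120, 105):
  c_1 = -1*-20 + 0*-4 + 0*-120 + 0*105 = 20
  c_2 = 0*-20 + 1*-4 + -1*-120 + -1*105 = 11
  c_3 = -1*-20 + -1*-4 + 0*-120 + 0*105 = 24
  c_4 = 5*-20 + 0*-4 + -1*-120 + 0*105 = 20
p = 3; digits c_i = Σ_j d_{ij}·3^j, 0 ≤ d_{ij} < 3:
  c_1 = 20 = 2·3^0 + 0·3^1 + 2·3^2
  c_2 = 11 = 2·3^0 + 0·3^1 + 1·3^2
  c_3 = 24 = 0·3^0 + 2·3^1 + 2·3^2
  c_4 = 20 = 2·3^0 + 0·3^1 + 2·3^2
λ_0 = (2, 2, 0, 2)
λ_1 = (0, 0, 2, 0)
λ_2 = (2, 1, 2, 2)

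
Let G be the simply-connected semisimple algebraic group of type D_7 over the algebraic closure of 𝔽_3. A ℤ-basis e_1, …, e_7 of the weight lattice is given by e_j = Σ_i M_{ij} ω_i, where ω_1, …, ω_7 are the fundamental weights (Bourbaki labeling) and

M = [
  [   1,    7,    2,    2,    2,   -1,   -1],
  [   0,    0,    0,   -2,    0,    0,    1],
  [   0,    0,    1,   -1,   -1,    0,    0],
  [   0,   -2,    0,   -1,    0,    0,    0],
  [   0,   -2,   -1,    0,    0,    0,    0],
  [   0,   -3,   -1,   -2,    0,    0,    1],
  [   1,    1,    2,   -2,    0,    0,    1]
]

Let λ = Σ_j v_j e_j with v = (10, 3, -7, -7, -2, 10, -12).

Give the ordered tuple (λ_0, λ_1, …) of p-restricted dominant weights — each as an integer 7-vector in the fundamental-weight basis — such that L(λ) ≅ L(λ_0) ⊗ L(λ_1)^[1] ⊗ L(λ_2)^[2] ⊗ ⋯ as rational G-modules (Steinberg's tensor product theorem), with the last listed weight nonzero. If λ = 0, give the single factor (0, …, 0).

((1, 2, 2, 1, 1, 0, 1),)

ω-coordinates c = M·v, v = (10, 3, -7, -7, -2, 10, -12):
  c_1 = 1*10 + 7*3 + 2*-7 + 2*-7 + 2*-2 + -1*10 + -1*-12 = 1
  c_2 = 0*10 + 0*3 + 0*-7 + -2*-7 + 0*-2 + 0*10 + 1*-12 = 2
  c_3 = 0*10 + 0*3 + 1*-7 + -1*-7 + -1*-2 + 0*10 + 0*-12 = 2
  c_4 = 0*10 + -2*3 + 0*-7 + -1*-7 + 0*-2 + 0*10 + 0*-12 = 1
  c_5 = 0*10 + -2*3 + -1*-7 + 0*-7 + 0*-2 + 0*10 + 0*-12 = 1
  c_6 = 0*10 + -3*3 + -1*-7 + -2*-7 + 0*-2 + 0*10 + 1*-12 = 0
  c_7 = 1*10 + 1*3 + 2*-7 + -2*-7 + 0*-2 + 0*10 + 1*-12 = 1
Expand coordinatewise in base 3:
  c_1 = 1 = 1·3^0
  c_2 = 2 = 2·3^0
  c_3 = 2 = 2·3^0
  c_4 = 1 = 1·3^0
  c_5 = 1 = 1·3^0
  c_6 = 0
  c_7 = 1 = 1·3^0
p-restricted factor λ_0 = (1, 2, 2, 1, 1, 0, 1)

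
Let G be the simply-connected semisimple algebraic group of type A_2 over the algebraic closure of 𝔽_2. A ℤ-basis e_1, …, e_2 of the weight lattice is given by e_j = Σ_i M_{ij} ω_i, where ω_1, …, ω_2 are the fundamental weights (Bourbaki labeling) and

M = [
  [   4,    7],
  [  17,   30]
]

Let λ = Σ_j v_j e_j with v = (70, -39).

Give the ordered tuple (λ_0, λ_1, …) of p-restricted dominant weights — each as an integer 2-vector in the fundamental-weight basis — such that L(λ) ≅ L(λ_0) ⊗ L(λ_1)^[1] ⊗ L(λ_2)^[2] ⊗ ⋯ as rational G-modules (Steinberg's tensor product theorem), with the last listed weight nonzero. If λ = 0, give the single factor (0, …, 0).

((1, 0), (1, 0), (1, 1), (0, 0), (0, 1))

In the fundamental-weight basis, λ has coordinates c = M·v (v = (70, -39)):
  c_1 = 4*70 + 7*-39 = 7
  c_2 = 17*70 + 30*-39 = 20
Expand coordinatewise in base 2:
  c_1 = 7 = 1·2^0 + 1·2^1 + 1·2^2
  c_2 = 20 = 0·2^0 + 0·2^1 + 1·2^2 + 0·2^3 + 1·2^4
λ_0 = (1, 0)
λ_1 = (1, 0)
λ_2 = (1, 1)
λ_3 = (0, 0)
λ_4 = (0, 1)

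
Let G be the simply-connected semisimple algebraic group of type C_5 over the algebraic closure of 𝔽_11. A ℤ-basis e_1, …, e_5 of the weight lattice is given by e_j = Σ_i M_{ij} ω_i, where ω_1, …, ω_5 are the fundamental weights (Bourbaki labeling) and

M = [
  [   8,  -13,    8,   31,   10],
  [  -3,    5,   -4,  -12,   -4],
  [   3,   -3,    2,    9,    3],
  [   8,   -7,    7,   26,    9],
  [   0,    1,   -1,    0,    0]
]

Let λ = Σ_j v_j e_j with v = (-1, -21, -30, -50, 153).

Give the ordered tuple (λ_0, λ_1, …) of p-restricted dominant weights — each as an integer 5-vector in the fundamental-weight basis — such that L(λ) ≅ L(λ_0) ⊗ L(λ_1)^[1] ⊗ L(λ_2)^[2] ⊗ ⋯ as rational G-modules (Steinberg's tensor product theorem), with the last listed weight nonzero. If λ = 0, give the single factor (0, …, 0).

((5, 6, 9, 6, 9),)

Converting to the ω-basis (c_i = row i of M dotted with v = (-1, -21, -30, -50, 153)):
  c_1 = 8*-1 + -13*-21 + 8*-30 + 31*-50 + 10*153 = 5
  c_2 = -3*-1 + 5*-21 + -4*-30 + -12*-50 + -4*153 = 6
  c_3 = 3*-1 + -3*-21 + 2*-30 + 9*-50 + 3*153 = 9
  c_4 = 8*-1 + -7*-21 + 7*-30 + 26*-50 + 9*153 = 6
  c_5 = 0*-1 + 1*-21 + -1*-30 + 0*-50 + 0*153 = 9
Base-11 expansion of each c_i:
  c_1 = 5 = 5·11^0
  c_2 = 6 = 6·11^0
  c_3 = 9 = 9·11^0
  c_4 = 6 = 6·11^0
  c_5 = 9 = 9·11^0
p-restricted factor λ_0 = (5, 6, 9, 6, 9)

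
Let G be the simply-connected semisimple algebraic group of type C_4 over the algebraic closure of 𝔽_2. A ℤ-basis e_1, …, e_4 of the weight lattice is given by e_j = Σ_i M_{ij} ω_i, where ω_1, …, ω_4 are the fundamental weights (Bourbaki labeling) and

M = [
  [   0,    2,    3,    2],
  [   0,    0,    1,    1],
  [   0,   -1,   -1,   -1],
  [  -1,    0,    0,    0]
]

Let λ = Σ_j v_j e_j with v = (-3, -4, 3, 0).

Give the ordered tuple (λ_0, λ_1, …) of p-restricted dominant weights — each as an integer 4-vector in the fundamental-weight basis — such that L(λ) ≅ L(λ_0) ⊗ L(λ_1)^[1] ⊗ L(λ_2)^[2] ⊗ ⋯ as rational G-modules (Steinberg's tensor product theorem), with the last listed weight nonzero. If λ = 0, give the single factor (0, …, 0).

Converting to the ω-basis (c_i = row i of M dotted with v = (-3, -4, 3, 0)):
  c_1 = (0)·(-3) + (2)·(-4) + (3)·(3) + (2)·(0) = 1
  c_2 = (0)·(-3) + (0)·(-4) + (1)·(3) + (1)·(0) = 3
  c_3 = (0)·(-3) + (-1)·(-4) + (-1)·(3) + (-1)·(0) = 1
  c_4 = (-1)·(-3) + (0)·(-4) + (0)·(3) + (0)·(0) = 3
p = 2; digits c_i = Σ_j d_{ij}·2^j, 0 ≤ d_{ij} < 2:
  c_1 = 1 = 1·2^0
  c_2 = 3 = 1·2^0 + 1·2^1
  c_3 = 1 = 1·2^0
  c_4 = 3 = 1·2^0 + 1·2^1
p-restricted factor λ_0 = (1, 1, 1, 1)
p-restricted factor λ_1 = (0, 1, 0, 1)

((1, 1, 1, 1), (0, 1, 0, 1))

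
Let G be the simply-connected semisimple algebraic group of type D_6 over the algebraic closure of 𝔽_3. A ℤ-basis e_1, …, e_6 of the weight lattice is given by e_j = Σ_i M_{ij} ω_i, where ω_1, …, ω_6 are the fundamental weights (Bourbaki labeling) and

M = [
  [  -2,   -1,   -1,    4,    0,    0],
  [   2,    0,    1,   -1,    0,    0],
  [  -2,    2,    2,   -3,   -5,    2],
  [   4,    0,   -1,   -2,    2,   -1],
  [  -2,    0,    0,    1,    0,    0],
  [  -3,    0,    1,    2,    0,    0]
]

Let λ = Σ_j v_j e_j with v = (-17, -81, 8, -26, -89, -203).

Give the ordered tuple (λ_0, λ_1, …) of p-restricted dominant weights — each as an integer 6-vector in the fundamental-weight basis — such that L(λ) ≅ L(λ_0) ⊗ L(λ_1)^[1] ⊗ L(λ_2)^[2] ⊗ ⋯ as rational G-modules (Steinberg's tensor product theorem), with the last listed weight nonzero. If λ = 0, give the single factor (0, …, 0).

Converting to the ω-basis (c_i = row i of M dotted with v = (-17, -81, 8, -26, -89, -203)):
  c_1 = (-2)·(-17) + (-1)·(-81) + (-1)·(8) + (4)·(-26) + (0)·(-89) + (0)·(-203) = 3
  c_2 = (2)·(-17) + (0)·(-81) + (1)·(8) + (-1)·(-26) + (0)·(-89) + (0)·(-203) = 0
  c_3 = (-2)·(-17) + (2)·(-81) + (2)·(8) + (-3)·(-26) + (-5)·(-89) + (2)·(-203) = 5
  c_4 = (4)·(-17) + (0)·(-81) + (-1)·(8) + (-2)·(-26) + (2)·(-89) + (-1)·(-203) = 1
  c_5 = (-2)·(-17) + (0)·(-81) + (0)·(8) + (1)·(-26) + (0)·(-89) + (0)·(-203) = 8
  c_6 = (-3)·(-17) + (0)·(-81) + (1)·(8) + (2)·(-26) + (0)·(-89) + (0)·(-203) = 7
Writing each c_i in base p = 3:
  c_1 = 3 = 0·3^0 + 1·3^1
  c_2 = 0
  c_3 = 5 = 2·3^0 + 1·3^1
  c_4 = 1 = 1·3^0
  c_5 = 8 = 2·3^0 + 2·3^1
  c_6 = 7 = 1·3^0 + 2·3^1
p-restricted factor λ_0 = (0, 0, 2, 1, 2, 1)
p-restricted factor λ_1 = (1, 0, 1, 0, 2, 2)

((0, 0, 2, 1, 2, 1), (1, 0, 1, 0, 2, 2))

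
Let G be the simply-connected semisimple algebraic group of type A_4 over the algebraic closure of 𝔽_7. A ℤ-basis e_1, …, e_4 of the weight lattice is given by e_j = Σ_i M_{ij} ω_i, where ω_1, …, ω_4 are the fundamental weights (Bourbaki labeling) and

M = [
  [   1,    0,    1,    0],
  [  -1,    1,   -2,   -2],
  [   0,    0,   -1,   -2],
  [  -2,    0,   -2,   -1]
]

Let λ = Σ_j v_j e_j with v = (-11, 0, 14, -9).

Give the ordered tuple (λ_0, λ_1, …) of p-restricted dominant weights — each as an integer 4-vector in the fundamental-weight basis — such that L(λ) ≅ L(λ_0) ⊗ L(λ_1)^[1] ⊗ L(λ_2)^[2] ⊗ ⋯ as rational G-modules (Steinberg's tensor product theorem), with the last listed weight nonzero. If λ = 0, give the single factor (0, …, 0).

ω-coordinates c = M·v, v = (-11, 0, 14, -9):
  c_1 = (1)·(-11) + 0·0 + 1·14 + (0)·(-9) = 3
  c_2 = (-1)·(-11) + 1·0 + (-2)·(14) + (-2)·(-9) = 1
  c_3 = (0)·(-11) + 0·0 + (-1)·(14) + (-2)·(-9) = 4
  c_4 = (-2)·(-11) + 0·0 + (-2)·(14) + (-1)·(-9) = 3
Writing each c_i in base p = 7:
  c_1 = 3 = 3·7^0
  c_2 = 1 = 1·7^0
  c_3 = 4 = 4·7^0
  c_4 = 3 = 3·7^0
λ_0 = (3, 1, 4, 3)

((3, 1, 4, 3),)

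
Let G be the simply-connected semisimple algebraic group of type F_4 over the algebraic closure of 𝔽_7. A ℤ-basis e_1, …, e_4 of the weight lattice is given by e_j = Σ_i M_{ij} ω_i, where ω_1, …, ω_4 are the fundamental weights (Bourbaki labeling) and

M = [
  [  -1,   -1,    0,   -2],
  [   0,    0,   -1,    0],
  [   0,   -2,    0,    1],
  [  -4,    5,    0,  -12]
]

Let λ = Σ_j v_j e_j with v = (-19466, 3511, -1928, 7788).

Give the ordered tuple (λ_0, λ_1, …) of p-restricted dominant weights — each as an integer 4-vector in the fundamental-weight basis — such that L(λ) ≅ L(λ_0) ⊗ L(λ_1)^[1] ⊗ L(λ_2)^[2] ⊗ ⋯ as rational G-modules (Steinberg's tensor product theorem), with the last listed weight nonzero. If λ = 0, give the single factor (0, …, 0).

In the fundamental-weight basis, λ has coordinates c = M·v (v = (-19466, 3511, -1928, 7788)):
  c_1 = -1*-19466 + -1*3511 + 0*-1928 + -2*7788 = 379
  c_2 = 0*-19466 + 0*3511 + -1*-1928 + 0*7788 = 1928
  c_3 = 0*-19466 + -2*3511 + 0*-1928 + 1*7788 = 766
  c_4 = -4*-19466 + 5*3511 + 0*-1928 + -12*7788 = 1963
Writing each c_i in base p = 7:
  c_1 = 379 = 1·7^0 + 5·7^1 + 0·7^2 + 1·7^3
  c_2 = 1928 = 3·7^0 + 2·7^1 + 4·7^2 + 5·7^3
  c_3 = 766 = 3·7^0 + 4·7^1 + 1·7^2 + 2·7^3
  c_4 = 1963 = 3·7^0 + 0·7^1 + 5·7^2 + 5·7^3
λ_0 = (1, 3, 3, 3)
λ_1 = (5, 2, 4, 0)
λ_2 = (0, 4, 1, 5)
λ_3 = (1, 5, 2, 5)

((1, 3, 3, 3), (5, 2, 4, 0), (0, 4, 1, 5), (1, 5, 2, 5))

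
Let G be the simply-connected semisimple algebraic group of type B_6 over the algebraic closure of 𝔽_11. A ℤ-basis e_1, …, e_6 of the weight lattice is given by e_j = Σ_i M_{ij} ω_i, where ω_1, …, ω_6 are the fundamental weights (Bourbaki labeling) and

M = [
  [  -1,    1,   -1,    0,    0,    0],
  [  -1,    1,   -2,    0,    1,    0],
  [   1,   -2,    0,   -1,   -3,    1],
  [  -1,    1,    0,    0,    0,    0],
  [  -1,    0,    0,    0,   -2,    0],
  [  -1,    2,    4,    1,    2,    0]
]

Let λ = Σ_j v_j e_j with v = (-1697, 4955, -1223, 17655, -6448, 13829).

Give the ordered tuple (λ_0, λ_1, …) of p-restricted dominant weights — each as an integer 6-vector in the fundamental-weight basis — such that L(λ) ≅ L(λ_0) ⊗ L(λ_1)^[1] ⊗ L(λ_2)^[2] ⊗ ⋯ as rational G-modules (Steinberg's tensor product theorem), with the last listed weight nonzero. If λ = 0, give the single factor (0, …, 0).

((10, 10, 6, 8, 7, 1), (0, 9, 3, 10, 6, 9), (10, 10, 10, 10, 10, 6), (5, 1, 2, 4, 10, 8))

Compute c_i = Σ_j M_{ij} v_j with v = (-1697, 4955, -1223, 17655, -6448, 13829):
  c_1 = (-1)·(-1697) + (1)·(4955) + (-1)·(-1223) + (0)·(17655) + (0)·(-6448) + (0)·(13829) = 7875
  c_2 = (-1)·(-1697) + (1)·(4955) + (-2)·(-1223) + (0)·(17655) + (1)·(-6448) + (0)·(13829) = 2650
  c_3 = (1)·(-1697) + (-2)·(4955) + (0)·(-1223) + (-1)·(17655) + (-3)·(-6448) + (1)·(13829) = 3911
  c_4 = (-1)·(-1697) + (1)·(4955) + (0)·(-1223) + (0)·(17655) + (0)·(-6448) + (0)·(13829) = 6652
  c_5 = (-1)·(-1697) + (0)·(4955) + (0)·(-1223) + (0)·(17655) + (-2)·(-6448) + (0)·(13829) = 14593
  c_6 = (-1)·(-1697) + (2)·(4955) + (4)·(-1223) + (1)·(17655) + (2)·(-6448) + (0)·(13829) = 11474
Base-11 expansion of each c_i:
  c_1 = 7875 = 10·11^0 + 0·11^1 + 10·11^2 + 5·11^3
  c_2 = 2650 = 10·11^0 + 9·11^1 + 10·11^2 + 1·11^3
  c_3 = 3911 = 6·11^0 + 3·11^1 + 10·11^2 + 2·11^3
  c_4 = 6652 = 8·11^0 + 10·11^1 + 10·11^2 + 4·11^3
  c_5 = 14593 = 7·11^0 + 6·11^1 + 10·11^2 + 10·11^3
  c_6 = 11474 = 1·11^0 + 9·11^1 + 6·11^2 + 8·11^3
Factor λ_0 = (10, 10, 6, 8, 7, 1)
Factor λ_1 = (0, 9, 3, 10, 6, 9)
Factor λ_2 = (10, 10, 10, 10, 10, 6)
Factor λ_3 = (5, 1, 2, 4, 10, 8)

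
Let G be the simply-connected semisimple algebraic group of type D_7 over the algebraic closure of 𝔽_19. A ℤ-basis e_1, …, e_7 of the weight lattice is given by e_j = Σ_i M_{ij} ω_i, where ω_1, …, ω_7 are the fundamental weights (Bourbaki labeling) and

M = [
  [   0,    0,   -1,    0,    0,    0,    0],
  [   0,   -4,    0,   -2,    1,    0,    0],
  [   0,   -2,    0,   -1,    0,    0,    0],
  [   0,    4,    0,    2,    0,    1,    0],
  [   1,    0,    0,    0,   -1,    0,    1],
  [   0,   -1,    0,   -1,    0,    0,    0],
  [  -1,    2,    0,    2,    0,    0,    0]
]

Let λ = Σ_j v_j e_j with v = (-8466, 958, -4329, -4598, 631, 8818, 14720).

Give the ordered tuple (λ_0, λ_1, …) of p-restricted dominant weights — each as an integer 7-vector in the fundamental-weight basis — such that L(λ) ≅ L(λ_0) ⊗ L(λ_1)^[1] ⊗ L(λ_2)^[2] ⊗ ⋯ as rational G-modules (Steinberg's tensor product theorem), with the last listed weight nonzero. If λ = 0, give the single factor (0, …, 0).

((16, 10, 3, 15, 18, 11, 8), (18, 11, 8, 10, 10, 1, 5), (11, 16, 7, 9, 15, 10, 3))

Change of basis e → ω: c = M·v where v = (-8466, 958, -4329, -4598, 631, 8818, 14720):
  c_1 = (0)·(-8466) + 0·958 + (-1)·(-4329) + (0)·(-4598) + 0·631 + 0·8818 + 0·14720 = 4329
  c_2 = (0)·(-8466) + (-4)·(958) + (0)·(-4329) + (-2)·(-4598) + 1·631 + 0·8818 + 0·14720 = 5995
  c_3 = (0)·(-8466) + (-2)·(958) + (0)·(-4329) + (-1)·(-4598) + 0·631 + 0·8818 + 0·14720 = 2682
  c_4 = (0)·(-8466) + 4·958 + (0)·(-4329) + (2)·(-4598) + 0·631 + 1·8818 + 0·14720 = 3454
  c_5 = (1)·(-8466) + 0·958 + (0)·(-4329) + (0)·(-4598) + (-1)·(631) + 0·8818 + 1·14720 = 5623
  c_6 = (0)·(-8466) + (-1)·(958) + (0)·(-4329) + (-1)·(-4598) + 0·631 + 0·8818 + 0·14720 = 3640
  c_7 = (-1)·(-8466) + 2·958 + (0)·(-4329) + (2)·(-4598) + 0·631 + 0·8818 + 0·14720 = 1186
Writing each c_i in base p = 19:
  c_1 = 4329 = 16·19^0 + 18·19^1 + 11·19^2
  c_2 = 5995 = 10·19^0 + 11·19^1 + 16·19^2
  c_3 = 2682 = 3·19^0 + 8·19^1 + 7·19^2
  c_4 = 3454 = 15·19^0 + 10·19^1 + 9·19^2
  c_5 = 5623 = 18·19^0 + 10·19^1 + 15·19^2
  c_6 = 3640 = 11·19^0 + 1·19^1 + 10·19^2
  c_7 = 1186 = 8·19^0 + 5·19^1 + 3·19^2
λ_0 = (16, 10, 3, 15, 18, 11, 8)
λ_1 = (18, 11, 8, 10, 10, 1, 5)
λ_2 = (11, 16, 7, 9, 15, 10, 3)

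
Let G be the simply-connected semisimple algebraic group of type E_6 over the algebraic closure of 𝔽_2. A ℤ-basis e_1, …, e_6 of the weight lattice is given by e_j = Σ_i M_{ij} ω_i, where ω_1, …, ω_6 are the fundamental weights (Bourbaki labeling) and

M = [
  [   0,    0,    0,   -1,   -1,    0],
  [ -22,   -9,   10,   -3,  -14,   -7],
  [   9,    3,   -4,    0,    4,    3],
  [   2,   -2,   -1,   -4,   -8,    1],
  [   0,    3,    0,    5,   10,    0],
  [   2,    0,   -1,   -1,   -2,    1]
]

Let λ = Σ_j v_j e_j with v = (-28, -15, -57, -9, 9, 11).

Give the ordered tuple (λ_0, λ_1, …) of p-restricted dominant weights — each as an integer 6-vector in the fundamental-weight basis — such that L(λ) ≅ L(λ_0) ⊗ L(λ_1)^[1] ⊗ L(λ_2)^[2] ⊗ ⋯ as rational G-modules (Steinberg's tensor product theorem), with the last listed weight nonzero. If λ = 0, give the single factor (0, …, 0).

((0, 1, 0, 0, 0, 1), (0, 0, 0, 1, 0, 1), (0, 1, 0, 1, 0, 0))

Change of basis e → ω: c = M·v where v = (-28, -15, -57, -9, 9, 11):
  c_1 = (0)·(-28) + (0)·(-15) + (0)·(-57) + (-1)·(-9) + (-1)·(9) + 0·11 = 0
  c_2 = (-22)·(-28) + (-9)·(-15) + (10)·(-57) + (-3)·(-9) + (-14)·(9) + (-7)·(11) = 5
  c_3 = (9)·(-28) + (3)·(-15) + (-4)·(-57) + (0)·(-9) + 4·9 + 3·11 = 0
  c_4 = (2)·(-28) + (-2)·(-15) + (-1)·(-57) + (-4)·(-9) + (-8)·(9) + 1·11 = 6
  c_5 = (0)·(-28) + (3)·(-15) + (0)·(-57) + (5)·(-9) + 10·9 + 0·11 = 0
  c_6 = (2)·(-28) + (0)·(-15) + (-1)·(-57) + (-1)·(-9) + (-2)·(9) + 1·11 = 3
Expand coordinatewise in base 2:
  c_1 = 0
  c_2 = 5 = 1·2^0 + 0·2^1 + 1·2^2
  c_3 = 0
  c_4 = 6 = 0·2^0 + 1·2^1 + 1·2^2
  c_5 = 0
  c_6 = 3 = 1·2^0 + 1·2^1
λ_0 = (0, 1, 0, 0, 0, 1)
λ_1 = (0, 0, 0, 1, 0, 1)
λ_2 = (0, 1, 0, 1, 0, 0)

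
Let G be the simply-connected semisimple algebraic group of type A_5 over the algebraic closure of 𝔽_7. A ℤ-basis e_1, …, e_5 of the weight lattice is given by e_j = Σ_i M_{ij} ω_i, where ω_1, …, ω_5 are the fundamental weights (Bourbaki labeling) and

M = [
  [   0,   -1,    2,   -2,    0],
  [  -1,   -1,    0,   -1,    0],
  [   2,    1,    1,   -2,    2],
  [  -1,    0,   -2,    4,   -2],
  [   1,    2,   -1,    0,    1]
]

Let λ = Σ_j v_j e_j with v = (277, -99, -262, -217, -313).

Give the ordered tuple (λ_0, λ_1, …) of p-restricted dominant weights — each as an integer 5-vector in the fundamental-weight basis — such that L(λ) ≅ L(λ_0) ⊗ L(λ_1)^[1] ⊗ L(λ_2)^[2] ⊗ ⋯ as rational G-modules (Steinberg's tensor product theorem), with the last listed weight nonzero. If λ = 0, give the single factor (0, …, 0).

In the fundamental-weight basis, λ has coordinates c = M·v (v = (277, -99, -262, -217, -313)):
  c_1 = 0·277 + (-1)·(-99) + (2)·(-262) + (-2)·(-217) + (0)·(-313) = 9
  c_2 = (-1)·(277) + (-1)·(-99) + (0)·(-262) + (-1)·(-217) + (0)·(-313) = 39
  c_3 = 2·277 + (1)·(-99) + (1)·(-262) + (-2)·(-217) + (2)·(-313) = 1
  c_4 = (-1)·(277) + (0)·(-99) + (-2)·(-262) + (4)·(-217) + (-2)·(-313) = 5
  c_5 = 1·277 + (2)·(-99) + (-1)·(-262) + (0)·(-217) + (1)·(-313) = 28
Writing each c_i in base p = 7:
  c_1 = 9 = 2·7^0 + 1·7^1
  c_2 = 39 = 4·7^0 + 5·7^1
  c_3 = 1 = 1·7^0
  c_4 = 5 = 5·7^0
  c_5 = 28 = 0·7^0 + 4·7^1
λ_0 = (2, 4, 1, 5, 0)
λ_1 = (1, 5, 0, 0, 4)

((2, 4, 1, 5, 0), (1, 5, 0, 0, 4))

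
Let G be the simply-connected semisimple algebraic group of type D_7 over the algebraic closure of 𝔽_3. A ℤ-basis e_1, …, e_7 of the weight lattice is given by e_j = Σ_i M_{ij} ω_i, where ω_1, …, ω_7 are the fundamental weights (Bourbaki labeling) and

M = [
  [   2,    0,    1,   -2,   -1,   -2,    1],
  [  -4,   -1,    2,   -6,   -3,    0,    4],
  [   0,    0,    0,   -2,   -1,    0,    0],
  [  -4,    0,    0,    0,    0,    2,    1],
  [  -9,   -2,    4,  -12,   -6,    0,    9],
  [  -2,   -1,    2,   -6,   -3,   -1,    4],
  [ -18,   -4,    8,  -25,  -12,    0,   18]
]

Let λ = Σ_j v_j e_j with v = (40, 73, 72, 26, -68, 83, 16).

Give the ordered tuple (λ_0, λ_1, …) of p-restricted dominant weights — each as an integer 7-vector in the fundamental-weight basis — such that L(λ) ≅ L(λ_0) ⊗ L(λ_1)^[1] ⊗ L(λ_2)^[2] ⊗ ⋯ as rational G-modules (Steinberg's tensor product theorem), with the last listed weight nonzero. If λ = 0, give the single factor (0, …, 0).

Change of basis e → ω: c = M·v where v = (40, 73, 72, 26, -68, 83, 16):
  c_1 = 2·40 + 0·73 + 1·72 + (-2)·(26) + (-1)·(-68) + (-2)·(83) + 1·16 = 18
  c_2 = (-4)·(40) + (-1)·(73) + 2·72 + (-6)·(26) + (-3)·(-68) + 0·83 + 4·16 = 23
  c_3 = 0·40 + 0·73 + 0·72 + (-2)·(26) + (-1)·(-68) + 0·83 + 0·16 = 16
  c_4 = (-4)·(40) + 0·73 + 0·72 + 0·26 + (0)·(-68) + 2·83 + 1·16 = 22
  c_5 = (-9)·(40) + (-2)·(73) + 4·72 + (-12)·(26) + (-6)·(-68) + 0·83 + 9·16 = 22
  c_6 = (-2)·(40) + (-1)·(73) + 2·72 + (-6)·(26) + (-3)·(-68) + (-1)·(83) + 4·16 = 20
  c_7 = (-18)·(40) + (-4)·(73) + 8·72 + (-25)·(26) + (-12)·(-68) + 0·83 + 18·16 = 18
p = 3; digits c_i = Σ_j d_{ij}·3^j, 0 ≤ d_{ij} < 3:
  c_1 = 18 = 0·3^0 + 0·3^1 + 2·3^2
  c_2 = 23 = 2·3^0 + 1·3^1 + 2·3^2
  c_3 = 16 = 1·3^0 + 2·3^1 + 1·3^2
  c_4 = 22 = 1·3^0 + 1·3^1 + 2·3^2
  c_5 = 22 = 1·3^0 + 1·3^1 + 2·3^2
  c_6 = 20 = 2·3^0 + 0·3^1 + 2·3^2
  c_7 = 18 = 0·3^0 + 0·3^1 + 2·3^2
p-restricted factor λ_0 = (0, 2, 1, 1, 1, 2, 0)
p-restricted factor λ_1 = (0, 1, 2, 1, 1, 0, 0)
p-restricted factor λ_2 = (2, 2, 1, 2, 2, 2, 2)

((0, 2, 1, 1, 1, 2, 0), (0, 1, 2, 1, 1, 0, 0), (2, 2, 1, 2, 2, 2, 2))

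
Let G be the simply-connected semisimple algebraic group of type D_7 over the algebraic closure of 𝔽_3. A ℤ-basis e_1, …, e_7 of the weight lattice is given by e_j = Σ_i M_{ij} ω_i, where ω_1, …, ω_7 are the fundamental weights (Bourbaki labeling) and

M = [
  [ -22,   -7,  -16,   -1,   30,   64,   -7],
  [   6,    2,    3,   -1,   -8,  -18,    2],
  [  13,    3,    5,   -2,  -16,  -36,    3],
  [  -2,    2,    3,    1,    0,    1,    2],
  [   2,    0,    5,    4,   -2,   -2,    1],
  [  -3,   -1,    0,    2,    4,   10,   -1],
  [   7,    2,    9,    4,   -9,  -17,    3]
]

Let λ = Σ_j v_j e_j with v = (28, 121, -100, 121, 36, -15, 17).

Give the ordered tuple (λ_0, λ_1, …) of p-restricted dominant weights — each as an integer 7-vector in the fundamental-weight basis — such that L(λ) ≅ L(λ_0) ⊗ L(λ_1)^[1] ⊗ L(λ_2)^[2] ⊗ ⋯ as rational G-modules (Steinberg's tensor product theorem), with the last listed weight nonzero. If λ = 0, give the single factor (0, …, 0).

((2, 2, 0, 2, 0, 2, 1), (2, 1, 0, 2, 2, 1, 1), (1, 0, 0, 2, 1, 1, 0))

Converting to the ω-basis (c_i = row i of M dotted with v = (28, 121, -100, 121, 36, -15, 17)):
  c_1 = -22*28 + -7*121 + -16*-100 + -1*121 + 30*36 + 64*-15 + -7*17 = 17
  c_2 = 6*28 + 2*121 + 3*-100 + -1*121 + -8*36 + -18*-15 + 2*17 = 5
  c_3 = 13*28 + 3*121 + 5*-100 + -2*121 + -16*36 + -36*-15 + 3*17 = 0
  c_4 = -2*28 + 2*121 + 3*-100 + 1*121 + 0*36 + 1*-15 + 2*17 = 26
  c_5 = 2*28 + 0*121 + 5*-100 + 4*121 + -2*36 + -2*-15 + 1*17 = 15
  c_6 = -3*28 + -1*121 + 0*-100 + 2*121 + 4*36 + 10*-15 + -1*17 = 14
  c_7 = 7*28 + 2*121 + 9*-100 + 4*121 + -9*36 + -17*-15 + 3*17 = 4
Expand coordinatewise in base 3:
  c_1 = 17 = 2·3^0 + 2·3^1 + 1·3^2
  c_2 = 5 = 2·3^0 + 1·3^1
  c_3 = 0
  c_4 = 26 = 2·3^0 + 2·3^1 + 2·3^2
  c_5 = 15 = 0·3^0 + 2·3^1 + 1·3^2
  c_6 = 14 = 2·3^0 + 1·3^1 + 1·3^2
  c_7 = 4 = 1·3^0 + 1·3^1
Factor λ_0 = (2, 2, 0, 2, 0, 2, 1)
Factor λ_1 = (2, 1, 0, 2, 2, 1, 1)
Factor λ_2 = (1, 0, 0, 2, 1, 1, 0)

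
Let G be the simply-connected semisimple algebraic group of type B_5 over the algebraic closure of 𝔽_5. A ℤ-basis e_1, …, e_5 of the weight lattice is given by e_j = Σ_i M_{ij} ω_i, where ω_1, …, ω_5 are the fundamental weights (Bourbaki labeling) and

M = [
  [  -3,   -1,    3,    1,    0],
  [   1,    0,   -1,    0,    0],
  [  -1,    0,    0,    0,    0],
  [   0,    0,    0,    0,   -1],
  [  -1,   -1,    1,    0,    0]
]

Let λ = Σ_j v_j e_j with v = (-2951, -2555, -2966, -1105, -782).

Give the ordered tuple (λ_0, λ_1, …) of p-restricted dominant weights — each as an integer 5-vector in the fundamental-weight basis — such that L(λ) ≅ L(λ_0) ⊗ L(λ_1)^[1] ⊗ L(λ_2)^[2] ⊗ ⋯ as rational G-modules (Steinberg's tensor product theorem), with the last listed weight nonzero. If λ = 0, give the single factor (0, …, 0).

((0, 0, 1, 2, 0), (1, 3, 0, 1, 3), (1, 0, 3, 1, 1), (1, 0, 3, 1, 0), (2, 0, 4, 1, 4))

Change of basis e → ω: c = M·v where v = (-2951, -2555, -2966, -1105, -782):
  c_1 = (-3)·(-2951) + (-1)·(-2555) + (3)·(-2966) + (1)·(-1105) + (0)·(-782) = 1405
  c_2 = (1)·(-2951) + (0)·(-2555) + (-1)·(-2966) + (0)·(-1105) + (0)·(-782) = 15
  c_3 = (-1)·(-2951) + (0)·(-2555) + (0)·(-2966) + (0)·(-1105) + (0)·(-782) = 2951
  c_4 = (0)·(-2951) + (0)·(-2555) + (0)·(-2966) + (0)·(-1105) + (-1)·(-782) = 782
  c_5 = (-1)·(-2951) + (-1)·(-2555) + (1)·(-2966) + (0)·(-1105) + (0)·(-782) = 2540
Writing each c_i in base p = 5:
  c_1 = 1405 = 0·5^0 + 1·5^1 + 1·5^2 + 1·5^3 + 2·5^4
  c_2 = 15 = 0·5^0 + 3·5^1
  c_3 = 2951 = 1·5^0 + 0·5^1 + 3·5^2 + 3·5^3 + 4·5^4
  c_4 = 782 = 2·5^0 + 1·5^1 + 1·5^2 + 1·5^3 + 1·5^4
  c_5 = 2540 = 0·5^0 + 3·5^1 + 1·5^2 + 0·5^3 + 4·5^4
λ_0 = (0, 0, 1, 2, 0)
λ_1 = (1, 3, 0, 1, 3)
λ_2 = (1, 0, 3, 1, 1)
λ_3 = (1, 0, 3, 1, 0)
λ_4 = (2, 0, 4, 1, 4)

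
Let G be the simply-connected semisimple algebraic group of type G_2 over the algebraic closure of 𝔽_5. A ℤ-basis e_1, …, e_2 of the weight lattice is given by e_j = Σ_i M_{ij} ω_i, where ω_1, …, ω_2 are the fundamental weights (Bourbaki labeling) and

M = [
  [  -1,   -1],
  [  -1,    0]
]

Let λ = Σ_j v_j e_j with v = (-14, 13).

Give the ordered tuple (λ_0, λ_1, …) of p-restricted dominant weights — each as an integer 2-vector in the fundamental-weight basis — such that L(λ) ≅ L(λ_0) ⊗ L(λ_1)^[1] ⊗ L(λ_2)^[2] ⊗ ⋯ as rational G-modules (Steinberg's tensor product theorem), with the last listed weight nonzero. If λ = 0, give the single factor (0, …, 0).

ω-coordinates c = M·v, v = (-14, 13):
  c_1 = (-1)·(-14) + (-1)·(13) = 1
  c_2 = (-1)·(-14) + (0)·(13) = 14
Expand coordinatewise in base 5:
  c_1 = 1 = 1·5^0
  c_2 = 14 = 4·5^0 + 2·5^1
λ_0 = (1, 4)
λ_1 = (0, 2)

((1, 4), (0, 2))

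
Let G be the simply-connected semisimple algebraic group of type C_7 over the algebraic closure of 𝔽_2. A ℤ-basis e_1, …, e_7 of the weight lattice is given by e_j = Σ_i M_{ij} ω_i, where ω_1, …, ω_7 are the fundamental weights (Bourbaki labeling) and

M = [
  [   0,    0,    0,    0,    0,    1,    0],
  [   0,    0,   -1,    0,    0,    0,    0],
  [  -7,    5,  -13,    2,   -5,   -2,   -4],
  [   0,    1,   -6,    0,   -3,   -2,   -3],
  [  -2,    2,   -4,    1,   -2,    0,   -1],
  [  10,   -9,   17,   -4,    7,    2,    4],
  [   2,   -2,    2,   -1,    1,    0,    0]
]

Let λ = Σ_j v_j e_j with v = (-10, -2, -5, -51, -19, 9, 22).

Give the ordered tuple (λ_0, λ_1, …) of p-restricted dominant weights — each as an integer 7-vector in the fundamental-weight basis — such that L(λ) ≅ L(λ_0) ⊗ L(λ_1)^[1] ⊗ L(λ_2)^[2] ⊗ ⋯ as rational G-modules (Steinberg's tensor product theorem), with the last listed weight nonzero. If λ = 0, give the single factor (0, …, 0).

((1, 1, 0, 1, 1, 0, 0), (0, 0, 0, 0, 0, 1, 1), (0, 1, 1, 0, 0, 0, 1), (1, 0, 1, 0, 0, 1, 0))

Converting to the ω-basis (c_i = row i of M dotted with v = (-10, -2, -5, -51, -19, 9, 22)):
  c_1 = (0)·(-10) + (0)·(-2) + (0)·(-5) + (0)·(-51) + (0)·(-19) + (1)·(9) + (0)·(22) = 9
  c_2 = (0)·(-10) + (0)·(-2) + (-1)·(-5) + (0)·(-51) + (0)·(-19) + (0)·(9) + (0)·(22) = 5
  c_3 = (-7)·(-10) + (5)·(-2) + (-13)·(-5) + (2)·(-51) + (-5)·(-19) + (-2)·(9) + (-4)·(22) = 12
  c_4 = (0)·(-10) + (1)·(-2) + (-6)·(-5) + (0)·(-51) + (-3)·(-19) + (-2)·(9) + (-3)·(22) = 1
  c_5 = (-2)·(-10) + (2)·(-2) + (-4)·(-5) + (1)·(-51) + (-2)·(-19) + (0)·(9) + (-1)·(22) = 1
  c_6 = (10)·(-10) + (-9)·(-2) + (17)·(-5) + (-4)·(-51) + (7)·(-19) + (2)·(9) + (4)·(22) = 10
  c_7 = (2)·(-10) + (-2)·(-2) + (2)·(-5) + (-1)·(-51) + (1)·(-19) + (0)·(9) + (0)·(22) = 6
Base-2 expansion of each c_i:
  c_1 = 9 = 1·2^0 + 0·2^1 + 0·2^2 + 1·2^3
  c_2 = 5 = 1·2^0 + 0·2^1 + 1·2^2
  c_3 = 12 = 0·2^0 + 0·2^1 + 1·2^2 + 1·2^3
  c_4 = 1 = 1·2^0
  c_5 = 1 = 1·2^0
  c_6 = 10 = 0·2^0 + 1·2^1 + 0·2^2 + 1·2^3
  c_7 = 6 = 0·2^0 + 1·2^1 + 1·2^2
λ_0 = (1, 1, 0, 1, 1, 0, 0)
λ_1 = (0, 0, 0, 0, 0, 1, 1)
λ_2 = (0, 1, 1, 0, 0, 0, 1)
λ_3 = (1, 0, 1, 0, 0, 1, 0)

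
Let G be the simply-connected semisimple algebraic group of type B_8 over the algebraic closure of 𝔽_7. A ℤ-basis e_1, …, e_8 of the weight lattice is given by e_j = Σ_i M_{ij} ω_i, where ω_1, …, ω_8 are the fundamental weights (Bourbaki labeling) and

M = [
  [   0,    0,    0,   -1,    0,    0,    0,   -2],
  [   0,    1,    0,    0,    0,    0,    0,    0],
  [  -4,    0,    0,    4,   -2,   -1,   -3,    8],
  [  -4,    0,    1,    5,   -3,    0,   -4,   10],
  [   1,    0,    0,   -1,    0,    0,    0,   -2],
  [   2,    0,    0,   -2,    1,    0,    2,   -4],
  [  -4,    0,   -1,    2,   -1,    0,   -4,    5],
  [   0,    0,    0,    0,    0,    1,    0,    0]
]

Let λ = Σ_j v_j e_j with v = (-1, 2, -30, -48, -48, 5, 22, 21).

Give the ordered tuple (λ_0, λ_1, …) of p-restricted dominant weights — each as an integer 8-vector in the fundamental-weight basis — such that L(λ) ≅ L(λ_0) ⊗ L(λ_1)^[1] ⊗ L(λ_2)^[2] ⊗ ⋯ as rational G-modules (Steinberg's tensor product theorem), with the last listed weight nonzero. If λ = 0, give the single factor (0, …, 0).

In the fundamental-weight basis, λ has coordinates c = M·v (v = (-1, 2, -30, -48, -48, 5, 22, 21)):
  c_1 = 0*-1 + 0*2 + 0*-30 + -1*-48 + 0*-48 + 0*5 + 0*22 + -2*21 = 6
  c_2 = 0*-1 + 1*2 + 0*-30 + 0*-48 + 0*-48 + 0*5 + 0*22 + 0*21 = 2
  c_3 = -4*-1 + 0*2 + 0*-30 + 4*-48 + -2*-48 + -1*5 + -3*22 + 8*21 = 5
  c_4 = -4*-1 + 0*2 + 1*-30 + 5*-48 + -3*-48 + 0*5 + -4*22 + 10*21 = 0
  c_5 = 1*-1 + 0*2 + 0*-30 + -1*-48 + 0*-48 + 0*5 + 0*22 + -2*21 = 5
  c_6 = 2*-1 + 0*2 + 0*-30 + -2*-48 + 1*-48 + 0*5 + 2*22 + -4*21 = 6
  c_7 = -4*-1 + 0*2 + -1*-30 + 2*-48 + -1*-48 + 0*5 + -4*22 + 5*21 = 3
  c_8 = 0*-1 + 0*2 + 0*-30 + 0*-48 + 0*-48 + 1*5 + 0*22 + 0*21 = 5
p = 7; digits c_i = Σ_j d_{ij}·7^j, 0 ≤ d_{ij} < 7:
  c_1 = 6 = 6·7^0
  c_2 = 2 = 2·7^0
  c_3 = 5 = 5·7^0
  c_4 = 0
  c_5 = 5 = 5·7^0
  c_6 = 6 = 6·7^0
  c_7 = 3 = 3·7^0
  c_8 = 5 = 5·7^0
p-restricted factor λ_0 = (6, 2, 5, 0, 5, 6, 3, 5)

((6, 2, 5, 0, 5, 6, 3, 5),)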